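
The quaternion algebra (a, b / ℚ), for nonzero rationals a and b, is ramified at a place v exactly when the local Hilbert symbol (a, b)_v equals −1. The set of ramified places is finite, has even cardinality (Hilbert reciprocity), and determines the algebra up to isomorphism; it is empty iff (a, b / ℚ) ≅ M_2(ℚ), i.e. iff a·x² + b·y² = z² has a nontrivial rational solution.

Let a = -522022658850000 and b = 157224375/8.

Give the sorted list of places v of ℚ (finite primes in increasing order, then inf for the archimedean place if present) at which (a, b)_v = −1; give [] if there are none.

[5, 7]

Mod squares: a ≡ -165, b ≡ 462. Check v ∈ {∞, 2, 3, 5, 7, 11}.
v=7: a=7^4·(≡5), b=7^1·(≡5) mod 7; (5|7)=-1, (5|7)=-1; (−1)^{4·1·3}·(-1)^1·(-1)^4 = -1.
v=3: a=3^3·(≡2), b=3^3·(≡1) mod 3; (2|3)=-1, (1|3)=+1; (−1)^{3·3·1}·(-1)^3·(+1)^3 = +1.
v=∞: -165 < 0 and 462 > 0  ⇒  (a,b)_∞ = +1.
v=2: v_2(a)=4, v_2(b)=-3; units ≡ 3, 7 (mod 8); ε·ε+αω+βω = 1·1+4·0+-3·1 ≡ 0  ⇒  (a,b)_2 = +1.
v=11: a=11^5·(≡2), b=11^3·(≡5) mod 11; (2|11)=-1, (5|11)=+1; (−1)^{5·3·5}·(-1)^3·(+1)^5 = +1.
v=5: a=5^5·(≡3), b=5^4·(≡3) mod 5; (3|5)=-1, (3|5)=-1; (−1)^{5·4·2}·(-1)^4·(-1)^5 = -1.
|Ram(-165, 462)| = 2, even; anisotropic at {5, 7}.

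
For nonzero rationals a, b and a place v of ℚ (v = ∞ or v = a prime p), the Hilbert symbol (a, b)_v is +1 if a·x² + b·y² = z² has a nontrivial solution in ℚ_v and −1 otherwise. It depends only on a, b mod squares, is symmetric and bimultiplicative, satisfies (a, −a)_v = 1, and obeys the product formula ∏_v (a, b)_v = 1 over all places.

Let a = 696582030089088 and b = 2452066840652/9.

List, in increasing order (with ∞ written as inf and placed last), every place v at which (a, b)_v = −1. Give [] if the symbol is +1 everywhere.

[3, 11]

Mod squares: a ≡ 16302, b ≡ 7163. Check v ∈ {∞, 2, 3, 11, 13, 19, 29}.
v=2: v_2(a)=7, v_2(b)=2; units ≡ 7, 3 (mod 8); ε·ε+αω+βω = 1·1+7·1+2·0 ≡ 0  ⇒  (a,b)_2 = +1.
v=∞: 16302 > 0 and 7163 > 0  ⇒  (a,b)_∞ = +1.
v=29: a=29^2·(≡28), b=29^5·(≡14) mod 29; (28|29)=+1, (14|29)=-1; (−1)^{2·5·14}·(+1)^5·(-1)^2 = +1.
v=19: a=19^1·(≡2), b=19^1·(≡1) mod 19; (2|19)=-1, (1|19)=+1; (−1)^{1·1·9}·(-1)^1·(+1)^1 = +1.
v=3: a=3^9·(≡1), b=3^-2·(≡2) mod 3; (1|3)=+1, (2|3)=-1; (−1)^{9·-2·1}·(+1)^-2·(-1)^9 = -1.
v=13: a=13^1·(≡6), b=13^1·(≡5) mod 13; (6|13)=-1, (5|13)=-1; (−1)^{1·1·6}·(-1)^1·(-1)^1 = +1.
v=11: a=11^3·(≡7), b=11^2·(≡10) mod 11; (7|11)=-1, (10|11)=-1; (−1)^{3·2·5}·(-1)^2·(-1)^3 = -1.
(16302, 7163 / ℚ) ramifies at {3, 11}: a division algebra.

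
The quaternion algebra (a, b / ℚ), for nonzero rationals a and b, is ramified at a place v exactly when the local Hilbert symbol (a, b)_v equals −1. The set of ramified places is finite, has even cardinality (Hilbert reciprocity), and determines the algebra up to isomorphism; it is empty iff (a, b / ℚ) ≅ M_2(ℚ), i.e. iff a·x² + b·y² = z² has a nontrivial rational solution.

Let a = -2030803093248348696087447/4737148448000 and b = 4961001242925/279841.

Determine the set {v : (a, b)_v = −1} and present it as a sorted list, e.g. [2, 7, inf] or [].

[5, 19]

(a, b) ≡ (-35, 12597) mod (ℚ^×)²; places V = {2, 3, 5, 7, 13, 17, 19, 23, ∞}.
(a,b)_2: α=-8, β=0; u≡5, v≡5 (mod 8); ε(u)ε(v)=0·0, αω(v)=-8·1, βω(u)=0·1; sum ≡ 0  ⇒  +1.
(a,b)_7: α=7, u≡1; β=4, v≡2 (mod 7); (1|7)=+1, (2|7)=+1; sign (−1)^0·+1^4·+1^7 = +1.
(a,b)_23: α=-6, u≡11; β=-4, v≡3 (mod 23); (11|23)=-1, (3|23)=+1; sign (−1)^0·-1^-4·+1^-6 = +1.
(a,b)_13: α=2, u≡1; β=1, v≡6 (mod 13); (1|13)=+1, (6|13)=-1; sign (−1)^0·+1^1·-1^2 = +1.
(a,b)_19: α=4, u≡3; β=1, v≡1 (mod 19); (3|19)=-1, (1|19)=+1; sign (−1)^0·-1^1·+1^4 = -1.
(a,b)_5: α=-3, u≡2; β=2, v≡2 (mod 5); (2|5)=-1, (2|5)=-1; sign (−1)^0·-1^2·-1^-3 = -1.
(a,b)_∞: sgn(-35)=−, sgn(12597)=+, so +1.
(a,b)_3: α=18, u≡1; β=9, v≡2 (mod 3); (1|3)=+1, (2|3)=-1; sign (−1)^0·+1^9·-1^18 = +1.
(a,b)_17: α=2, u≡2; β=1, v≡5 (mod 17); (2|17)=+1, (5|17)=-1; sign (−1)^0·+1^1·-1^2 = +1.
(-35, 12597 / ℚ) ramifies at {5, 19}: a division algebra.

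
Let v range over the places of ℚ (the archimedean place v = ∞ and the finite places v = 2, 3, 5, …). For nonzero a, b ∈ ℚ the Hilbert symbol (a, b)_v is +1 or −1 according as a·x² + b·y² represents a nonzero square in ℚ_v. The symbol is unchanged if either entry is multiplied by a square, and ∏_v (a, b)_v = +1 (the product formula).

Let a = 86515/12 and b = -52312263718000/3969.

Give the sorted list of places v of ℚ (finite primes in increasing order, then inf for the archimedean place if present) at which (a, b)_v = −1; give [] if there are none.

[3, 11]

(a, b) ≡ (2145, -55) mod (ℚ^×)²; places V = {2, 3, 5, 7, 11, 13, 31, ∞}.
(a,b)_13: α=1, u≡1; β=2, v≡3 (mod 13); (1|13)=+1, (3|13)=+1; sign (−1)^0·+1^2·+1^1 = +1.
(a,b)_7: α=0, u≡6; β=-2, v≡2 (mod 7); (6|7)=-1, (2|7)=+1; sign (−1)^0·-1^-2·+1^0 = +1.
(a,b)_5: α=1, u≡4; β=3, v≡4 (mod 5); (4|5)=+1, (4|5)=+1; sign (−1)^0·+1^3·+1^1 = +1.
(a,b)_3: α=-1, u≡1; β=-4, v≡2 (mod 3); (1|3)=+1, (2|3)=-1; sign (−1)^0·+1^-4·-1^-1 = -1.
(a,b)_∞: sgn(2145)=+, sgn(-55)=−, so +1.
(a,b)_2: α=-2, β=4; u≡1, v≡1 (mod 8); ε(u)ε(v)=0·0, αω(v)=-2·0, βω(u)=4·0; sum ≡ 0  ⇒  +1.
(a,b)_31: α=0, u≡15; β=2, v≡20 (mod 31); (15|31)=-1, (20|31)=+1; sign (−1)^0·-1^2·+1^0 = +1.
(a,b)_11: α=3, u≡10; β=5, v≡6 (mod 11); (10|11)=-1, (6|11)=-1; sign (−1)^1·-1^5·-1^3 = -1.
Ram(2145, -55) = {3, 11}; no ℚ_3-point on the conic.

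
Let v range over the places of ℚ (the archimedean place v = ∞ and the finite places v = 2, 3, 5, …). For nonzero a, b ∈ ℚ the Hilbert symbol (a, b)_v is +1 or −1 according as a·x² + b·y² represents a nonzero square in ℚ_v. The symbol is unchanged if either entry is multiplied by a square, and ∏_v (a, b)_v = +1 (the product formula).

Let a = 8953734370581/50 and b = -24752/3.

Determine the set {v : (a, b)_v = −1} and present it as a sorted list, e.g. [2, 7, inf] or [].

Mod squares: a ≡ 92378, b ≡ -4641. Check v ∈ {∞, 2, 3, 5, 7, 11, 13, 17, 19}.
v=7: a=7^2·(≡3), b=7^1·(≡2) mod 7; (3|7)=-1, (2|7)=+1; (−1)^{2·1·3}·(-1)^1·(+1)^2 = -1.
v=5: a=5^-2·(≡3), b=5^0·(≡1) mod 5; (3|5)=-1, (1|5)=+1; (−1)^{-2·0·2}·(-1)^0·(+1)^-2 = +1.
v=19: a=19^1·(≡5), b=19^0·(≡8) mod 19; (5|19)=+1, (8|19)=-1; (−1)^{1·0·9}·(+1)^0·(-1)^1 = -1.
v=17: a=17^3·(≡10), b=17^1·(≡2) mod 17; (10|17)=-1, (2|17)=+1; (−1)^{3·1·8}·(-1)^1·(+1)^3 = -1.
v=2: v_2(a)=-1, v_2(b)=4; units ≡ 5, 7 (mod 8); ε·ε+αω+βω = 0·1+-1·0+4·1 ≡ 0  ⇒  (a,b)_2 = +1.
v=11: a=11^1·(≡1), b=11^0·(≡3) mod 11; (1|11)=+1, (3|11)=+1; (−1)^{1·0·5}·(+1)^0·(+1)^1 = +1.
v=3: a=3^4·(≡2), b=3^-1·(≡1) mod 3; (2|3)=-1, (1|3)=+1; (−1)^{4·-1·1}·(-1)^-1·(+1)^4 = -1.
v=∞: 92378 > 0 and -4641 < 0  ⇒  (a,b)_∞ = +1.
v=13: a=13^3·(≡2), b=13^1·(≡11) mod 13; (2|13)=-1, (11|13)=-1; (−1)^{3·1·6}·(-1)^1·(-1)^3 = +1.
Ram(92378, -4641) = {3, 7, 17, 19}; no ℚ_3-point on the conic.

[3, 7, 17, 19]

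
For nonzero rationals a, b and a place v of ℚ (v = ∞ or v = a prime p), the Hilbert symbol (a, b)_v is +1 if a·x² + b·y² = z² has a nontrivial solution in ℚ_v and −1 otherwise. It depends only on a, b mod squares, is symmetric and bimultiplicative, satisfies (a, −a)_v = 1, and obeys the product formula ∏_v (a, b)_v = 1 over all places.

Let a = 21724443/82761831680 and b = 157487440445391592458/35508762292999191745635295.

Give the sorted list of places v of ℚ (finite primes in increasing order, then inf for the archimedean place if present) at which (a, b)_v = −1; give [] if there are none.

Mod squares: a ≡ 15, b ≡ 7590. Check v ∈ {∞, 2, 3, 5, 11, 13, 17, 23, 29, 43}.
v=43: a=43^-2·(≡35), b=43^-6·(≡32) mod 43; (35|43)=+1, (32|43)=-1; (−1)^{-2·-6·21}·(+1)^-6·(-1)^-2 = +1.
v=29: a=29^0·(≡19), b=29^2·(≡19) mod 29; (19|29)=-1, (19|29)=-1; (−1)^{0·2·14}·(-1)^2·(-1)^0 = +1.
v=2: v_2(a)=-8, v_2(b)=1; units ≡ 7, 3 (mod 8); ε·ε+αω+βω = 1·1+-8·1+1·0 ≡ 1  ⇒  (a,b)_2 = -1.
v=13: a=13^2·(≡2), b=13^6·(≡11) mod 13; (2|13)=-1, (11|13)=-1; (−1)^{2·6·6}·(-1)^6·(-1)^2 = +1.
v=17: a=17^-2·(≡13), b=17^-8·(≡15) mod 17; (13|17)=+1, (15|17)=+1; (−1)^{-2·-8·8}·(+1)^-8·(+1)^-2 = +1.
v=5: a=5^-1·(≡3), b=5^-1·(≡2) mod 5; (3|5)=-1, (2|5)=-1; (−1)^{-1·-1·2}·(-1)^-1·(-1)^-1 = +1.
v=23: a=23^2·(≡20), b=23^3·(≡1) mod 23; (20|23)=-1, (1|23)=+1; (−1)^{2·3·11}·(-1)^3·(+1)^2 = -1.
v=11: a=11^-2·(≡4), b=11^-5·(≡6) mod 11; (4|11)=+1, (6|11)=-1; (−1)^{-2·-5·5}·(+1)^-5·(-1)^-2 = +1.
v=3: a=3^5·(≡2), b=3^13·(≡1) mod 3; (2|3)=-1, (1|3)=+1; (−1)^{5·13·1}·(-1)^13·(+1)^5 = +1.
v=∞: 15 > 0 and 7590 > 0  ⇒  (a,b)_∞ = +1.
(15, 7590 / ℚ) ramifies at {2, 23}: a division algebra.

[2, 23]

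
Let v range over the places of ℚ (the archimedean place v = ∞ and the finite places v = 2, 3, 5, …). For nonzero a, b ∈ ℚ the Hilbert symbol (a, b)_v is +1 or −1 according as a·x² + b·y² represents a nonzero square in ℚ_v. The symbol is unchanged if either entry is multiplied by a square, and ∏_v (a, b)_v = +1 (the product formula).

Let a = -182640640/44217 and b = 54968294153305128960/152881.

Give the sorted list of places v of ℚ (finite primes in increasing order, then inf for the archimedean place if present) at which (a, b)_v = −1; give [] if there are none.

(a, b) ≡ (-15470, 15) mod (ℚ^×)²; places V = {2, 3, 5, 7, 13, 17, 23, 43, ∞}.
(a,b)_3: α=-2, u≡1; β=3, v≡2 (mod 3); (1|3)=+1, (2|3)=-1; sign (−1)^0·+1^3·-1^-2 = +1.
(a,b)_43: α=0, u≡24; β=2, v≡35 (mod 43); (24|43)=+1, (35|43)=+1; sign (−1)^0·+1^2·+1^0 = +1.
(a,b)_13: α=1, u≡7; β=4, v≡7 (mod 13); (7|13)=-1, (7|13)=-1; sign (−1)^0·-1^4·-1^1 = -1.
(a,b)_2: α=13, β=16; u≡1, v≡7 (mod 8); ε(u)ε(v)=0·1, αω(v)=13·0, βω(u)=16·0; sum ≡ 0  ⇒  +1.
(a,b)_∞: sgn(-15470)=−, sgn(15)=+, so +1.
(a,b)_17: α=-3, u≡15; β=-2, v≡1 (mod 17); (15|17)=+1, (1|17)=+1; sign (−1)^0·+1^-2·+1^-3 = +1.
(a,b)_23: α=0, u≡18; β=-2, v≡20 (mod 23); (18|23)=+1, (20|23)=-1; sign (−1)^0·+1^-2·-1^0 = +1.
(a,b)_5: α=1, u≡1; β=1, v≡2 (mod 5); (1|5)=+1, (2|5)=-1; sign (−1)^0·+1^1·-1^1 = -1.
(a,b)_7: α=3, u≡2; β=6, v≡4 (mod 7); (2|7)=+1, (4|7)=+1; sign (−1)^0·+1^6·+1^3 = +1.
Ram(-15470, 15) = {5, 13}; no ℚ_5-point on the conic.

[5, 13]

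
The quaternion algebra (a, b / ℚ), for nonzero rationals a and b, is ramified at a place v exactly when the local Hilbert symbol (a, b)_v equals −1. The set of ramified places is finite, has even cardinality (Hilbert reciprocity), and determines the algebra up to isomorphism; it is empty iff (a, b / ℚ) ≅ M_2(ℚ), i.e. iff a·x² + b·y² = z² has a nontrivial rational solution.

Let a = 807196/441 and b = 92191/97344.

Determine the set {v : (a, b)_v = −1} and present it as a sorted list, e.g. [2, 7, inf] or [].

Mod squares: a ≡ 559, b ≡ 319. Check v ∈ {∞, 2, 3, 7, 11, 13, 17, 19, 29, 43}.
v=17: a=17^0·(≡15), b=17^2·(≡15) mod 17; (15|17)=+1, (15|17)=+1; (−1)^{0·2·8}·(+1)^2·(+1)^0 = +1.
v=2: v_2(a)=2, v_2(b)=-6; units ≡ 7, 7 (mod 8); ε·ε+αω+βω = 1·1+2·0+-6·0 ≡ 1  ⇒  (a,b)_2 = -1.
v=3: a=3^-2·(≡1), b=3^-2·(≡1) mod 3; (1|3)=+1, (1|3)=+1; (−1)^{-2·-2·1}·(+1)^-2·(+1)^-2 = +1.
v=19: a=19^2·(≡8), b=19^0·(≡14) mod 19; (8|19)=-1, (14|19)=-1; (−1)^{2·0·9}·(-1)^0·(-1)^2 = +1.
v=7: a=7^-2·(≡6), b=7^0·(≡4) mod 7; (6|7)=-1, (4|7)=+1; (−1)^{-2·0·3}·(-1)^0·(+1)^-2 = +1.
v=43: a=43^1·(≡10), b=43^0·(≡27) mod 43; (10|43)=+1, (27|43)=-1; (−1)^{1·0·21}·(+1)^0·(-1)^1 = -1.
v=∞: 559 > 0 and 319 > 0  ⇒  (a,b)_∞ = +1.
v=13: a=13^1·(≡9), b=13^-2·(≡2) mod 13; (9|13)=+1, (2|13)=-1; (−1)^{1·-2·6}·(+1)^-2·(-1)^1 = -1.
v=29: a=29^0·(≡21), b=29^1·(≡27) mod 29; (21|29)=-1, (27|29)=-1; (−1)^{0·1·14}·(-1)^1·(-1)^0 = -1.
v=11: a=11^0·(≡5), b=11^1·(≡2) mod 11; (5|11)=+1, (2|11)=-1; (−1)^{0·1·5}·(+1)^1·(-1)^0 = +1.
Ram(559, 319) = {2, 13, 29, 43}; no ℚ_2-point on the conic.

[2, 13, 29, 43]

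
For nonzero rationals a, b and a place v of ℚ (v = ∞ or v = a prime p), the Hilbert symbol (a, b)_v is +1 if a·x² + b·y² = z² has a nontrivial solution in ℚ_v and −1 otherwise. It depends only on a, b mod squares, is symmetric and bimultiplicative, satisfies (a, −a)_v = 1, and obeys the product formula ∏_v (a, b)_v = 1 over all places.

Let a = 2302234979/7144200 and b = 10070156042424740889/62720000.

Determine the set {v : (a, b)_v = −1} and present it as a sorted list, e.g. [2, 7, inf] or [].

(a, b) ≡ (22, 2) mod (ℚ^×)²; places V = {2, 3, 5, 7, 11, 17, 23, 37, ∞}.
(a,b)_3: α=-6, u≡1; β=2, v≡2 (mod 3); (1|3)=+1, (2|3)=-1; sign (−1)^0·+1^2·-1^-6 = +1.
(a,b)_11: α=1, u≡6; β=2, v≡8 (mod 11); (6|11)=-1, (8|11)=-1; sign (−1)^0·-1^2·-1^1 = -1.
(a,b)_∞: sgn(22)=+, sgn(2)=+, so +1.
(a,b)_17: α=2, u≡11; β=6, v≡8 (mod 17); (11|17)=-1, (8|17)=+1; sign (−1)^0·-1^6·+1^2 = +1.
(a,b)_7: α=-2, u≡4; β=-2, v≡4 (mod 7); (4|7)=+1, (4|7)=+1; sign (−1)^0·+1^-2·+1^-2 = +1.
(a,b)_5: α=-2, u≡3; β=-4, v≡2 (mod 5); (3|5)=-1, (2|5)=-1; sign (−1)^0·-1^-4·-1^-2 = +1.
(a,b)_23: α=2, u≡22; β=4, v≡4 (mod 23); (22|23)=-1, (4|23)=+1; sign (−1)^0·-1^4·+1^2 = +1.
(a,b)_2: α=-3, β=-11; u≡3, v≡1 (mod 8); ε(u)ε(v)=1·0, αω(v)=-3·0, βω(u)=-11·1; sum ≡ 1  ⇒  -1.
(a,b)_37: α=2, u≡29; β=2, v≡13 (mod 37); (29|37)=-1, (13|37)=-1; sign (−1)^0·-1^2·-1^2 = +1.
Ram(22, 2) = {2, 11}; no ℚ_2-point on the conic.

[2, 11]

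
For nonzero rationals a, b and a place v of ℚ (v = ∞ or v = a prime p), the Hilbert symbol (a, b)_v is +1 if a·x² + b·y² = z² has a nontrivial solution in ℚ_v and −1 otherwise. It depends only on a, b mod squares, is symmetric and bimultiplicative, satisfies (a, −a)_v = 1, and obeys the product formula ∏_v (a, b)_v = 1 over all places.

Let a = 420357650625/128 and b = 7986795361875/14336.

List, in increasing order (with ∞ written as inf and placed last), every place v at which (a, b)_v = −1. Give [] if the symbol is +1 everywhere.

[2, 3, 7, 11, 17, 19]

Mod squares: a ≡ 46002, b ≡ 6118266. Check v ∈ {∞, 2, 3, 5, 7, 11, 17, 19, 41}.
v=7: a=7^0·(≡5), b=7^-1·(≡2) mod 7; (5|7)=-1, (2|7)=+1; (−1)^{0·-1·3}·(-1)^-1·(+1)^0 = -1.
v=2: v_2(a)=-7, v_2(b)=-11; units ≡ 1, 5 (mod 8); ε·ε+αω+βω = 0·0+-7·1+-11·0 ≡ 1  ⇒  (a,b)_2 = -1.
v=41: a=41^1·(≡38), b=41^1·(≡35) mod 41; (38|41)=-1, (35|41)=-1; (−1)^{1·1·20}·(-1)^1·(-1)^1 = +1.
v=5: a=5^4·(≡2), b=5^4·(≡4) mod 5; (2|5)=-1, (4|5)=+1; (−1)^{4·4·2}·(-1)^4·(+1)^4 = +1.
v=3: a=3^5·(≡1), b=3^5·(≡1) mod 3; (1|3)=+1, (1|3)=+1; (−1)^{5·5·1}·(+1)^5·(+1)^5 = -1.
v=19: a=19^2·(≡3), b=19^3·(≡8) mod 19; (3|19)=-1, (8|19)=-1; (−1)^{2·3·9}·(-1)^3·(-1)^2 = -1.
v=∞: 46002 > 0 and 6118266 > 0  ⇒  (a,b)_∞ = +1.
v=11: a=11^1·(≡7), b=11^1·(≡6) mod 11; (7|11)=-1, (6|11)=-1; (−1)^{1·1·5}·(-1)^1·(-1)^1 = -1.
v=17: a=17^1·(≡5), b=17^1·(≡1) mod 17; (5|17)=-1, (1|17)=+1; (−1)^{1·1·8}·(-1)^1·(+1)^1 = -1.
|Ram(46002, 6118266)| = 6, even; anisotropic at {2, 3, 7, 11, 17, 19}.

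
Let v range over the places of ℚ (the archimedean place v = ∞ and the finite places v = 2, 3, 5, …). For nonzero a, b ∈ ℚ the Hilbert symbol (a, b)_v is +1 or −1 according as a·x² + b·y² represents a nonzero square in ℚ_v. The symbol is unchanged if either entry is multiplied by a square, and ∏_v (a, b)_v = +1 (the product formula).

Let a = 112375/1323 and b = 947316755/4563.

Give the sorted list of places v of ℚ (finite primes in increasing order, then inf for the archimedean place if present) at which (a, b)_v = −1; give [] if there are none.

[11, 23]

(a, b) ≡ (13485, 57998985) mod (ℚ^×)²; places V = {2, 3, 5, 7, 11, 13, 17, 23, 29, 31, ∞}.
(a,b)_17: α=0, u≡4; β=1, v≡4 (mod 17); (4|17)=+1, (4|17)=+1; sign (−1)^0·+1^1·+1^0 = +1.
(a,b)_31: α=1, u≡25; β=1, v≡23 (mod 31); (25|31)=+1, (23|31)=-1; sign (−1)^1·+1^1·-1^1 = +1.
(a,b)_23: α=0, u≡17; β=1, v≡10 (mod 23); (17|23)=-1, (10|23)=-1; sign (−1)^0·-1^1·-1^0 = -1.
(a,b)_7: α=-2, u≡3; β=2, v≡4 (mod 7); (3|7)=-1, (4|7)=+1; sign (−1)^0·-1^2·+1^-2 = +1.
(a,b)_2: α=0, β=0; u≡5, v≡1 (mod 8); ε(u)ε(v)=0·0, αω(v)=0·0, βω(u)=0·1; sum ≡ 0  ⇒  +1.
(a,b)_∞: sgn(13485)=+, sgn(57998985)=+, so +1.
(a,b)_3: α=-3, u≡1; β=-3, v≡2 (mod 3); (1|3)=+1, (2|3)=-1; sign (−1)^1·+1^-3·-1^-3 = +1.
(a,b)_5: α=3, u≡3; β=1, v≡2 (mod 5); (3|5)=-1, (2|5)=-1; sign (−1)^0·-1^1·-1^3 = +1.
(a,b)_29: α=1, u≡1; β=1, v≡6 (mod 29); (1|29)=+1, (6|29)=+1; sign (−1)^0·+1^1·+1^1 = +1.
(a,b)_11: α=0, u≡7; β=1, v≡5 (mod 11); (7|11)=-1, (5|11)=+1; sign (−1)^0·-1^1·+1^0 = -1.
(a,b)_13: α=0, u≡12; β=-2, v≡8 (mod 13); (12|13)=+1, (8|13)=-1; sign (−1)^0·+1^-2·-1^0 = +1.
(13485, 57998985 / ℚ) ramifies at {11, 23}: a division algebra.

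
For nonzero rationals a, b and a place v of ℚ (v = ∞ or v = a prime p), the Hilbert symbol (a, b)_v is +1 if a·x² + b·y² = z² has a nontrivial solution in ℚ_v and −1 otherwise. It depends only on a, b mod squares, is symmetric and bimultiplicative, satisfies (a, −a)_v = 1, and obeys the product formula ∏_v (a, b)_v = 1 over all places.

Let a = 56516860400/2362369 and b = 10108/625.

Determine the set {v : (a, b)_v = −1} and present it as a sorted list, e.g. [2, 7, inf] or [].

Mod squares: a ≡ 391391, b ≡ 7. Check v ∈ {∞, 2, 5, 7, 11, 13, 17, 19, 23, 29, 53}.
v=7: a=7^1·(≡1), b=7^1·(≡1) mod 7; (1|7)=+1, (1|7)=+1; (−1)^{1·1·3}·(+1)^1·(+1)^1 = -1.
v=29: a=29^-2·(≡6), b=29^0·(≡1) mod 29; (6|29)=+1, (1|29)=+1; (−1)^{-2·0·14}·(+1)^0·(+1)^-2 = +1.
v=17: a=17^1·(≡12), b=17^0·(≡6) mod 17; (12|17)=-1, (6|17)=-1; (−1)^{1·0·8}·(-1)^0·(-1)^1 = -1.
v=23: a=23^1·(≡19), b=23^0·(≡20) mod 23; (19|23)=-1, (20|23)=-1; (−1)^{1·0·11}·(-1)^0·(-1)^1 = -1.
v=5: a=5^2·(≡4), b=5^-4·(≡3) mod 5; (4|5)=+1, (3|5)=-1; (−1)^{2·-4·2}·(+1)^-4·(-1)^2 = +1.
v=∞: 391391 > 0 and 7 > 0  ⇒  (a,b)_∞ = +1.
v=53: a=53^-2·(≡3), b=53^0·(≡11) mod 53; (3|53)=-1, (11|53)=+1; (−1)^{-2·0·26}·(-1)^0·(+1)^-2 = +1.
v=11: a=11^1·(≡6), b=11^0·(≡6) mod 11; (6|11)=-1, (6|11)=-1; (−1)^{1·0·5}·(-1)^0·(-1)^1 = -1.
v=19: a=19^2·(≡12), b=19^2·(≡5) mod 19; (12|19)=-1, (5|19)=+1; (−1)^{2·2·9}·(-1)^2·(+1)^2 = +1.
v=2: v_2(a)=4, v_2(b)=2; units ≡ 7, 7 (mod 8); ε·ε+αω+βω = 1·1+4·0+2·0 ≡ 1  ⇒  (a,b)_2 = -1.
v=13: a=13^1·(≡12), b=13^0·(≡7) mod 13; (12|13)=+1, (7|13)=-1; (−1)^{1·0·6}·(+1)^0·(-1)^1 = -1.
(391391, 7 / ℚ) ramifies at {2, 7, 11, 13, 17, 23}: a division algebra.

[2, 7, 11, 13, 17, 23]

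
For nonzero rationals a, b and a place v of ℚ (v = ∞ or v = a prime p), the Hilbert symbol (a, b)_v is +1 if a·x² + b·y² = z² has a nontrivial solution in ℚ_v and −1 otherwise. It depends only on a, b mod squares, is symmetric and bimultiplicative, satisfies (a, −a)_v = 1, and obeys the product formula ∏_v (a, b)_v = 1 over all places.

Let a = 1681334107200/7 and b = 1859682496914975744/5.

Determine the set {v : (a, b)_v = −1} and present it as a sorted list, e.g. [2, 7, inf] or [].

[2, 7]

Mod squares: a ≡ 231, b ≡ 55. Check v ∈ {∞, 2, 3, 5, 7, 11, 19, 23}.
v=∞: 231 > 0 and 55 > 0  ⇒  (a,b)_∞ = +1.
v=5: a=5^2·(≡4), b=5^-1·(≡4) mod 5; (4|5)=+1, (4|5)=+1; (−1)^{2·-1·2}·(+1)^-1·(+1)^2 = +1.
v=7: a=7^-1·(≡6), b=7^0·(≡5) mod 7; (6|7)=-1, (5|7)=-1; (−1)^{-1·0·3}·(-1)^0·(-1)^-1 = -1.
v=23: a=23^0·(≡9), b=23^2·(≡18) mod 23; (9|23)=+1, (18|23)=+1; (−1)^{0·2·11}·(+1)^2·(+1)^0 = +1.
v=11: a=11^3·(≡6), b=11^5·(≡4) mod 11; (6|11)=-1, (4|11)=+1; (−1)^{3·5·5}·(-1)^5·(+1)^3 = +1.
v=2: v_2(a)=6, v_2(b)=10; units ≡ 7, 7 (mod 8); ε·ε+αω+βω = 1·1+6·0+10·0 ≡ 1  ⇒  (a,b)_2 = -1.
v=3: a=3^7·(≡2), b=3^10·(≡1) mod 3; (2|3)=-1, (1|3)=+1; (−1)^{7·10·1}·(-1)^10·(+1)^7 = +1.
v=19: a=19^2·(≡12), b=19^2·(≡9) mod 19; (12|19)=-1, (9|19)=+1; (−1)^{2·2·9}·(-1)^2·(+1)^2 = +1.
Ram(231, 55) = {2, 7}; no ℚ_2-point on the conic.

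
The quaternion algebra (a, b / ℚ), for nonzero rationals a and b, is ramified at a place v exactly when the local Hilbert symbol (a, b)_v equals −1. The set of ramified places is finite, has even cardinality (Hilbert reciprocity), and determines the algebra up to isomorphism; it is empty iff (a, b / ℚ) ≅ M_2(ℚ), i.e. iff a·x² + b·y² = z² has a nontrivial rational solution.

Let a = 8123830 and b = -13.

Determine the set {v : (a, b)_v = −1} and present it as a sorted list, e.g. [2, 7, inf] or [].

[5, 23]

(a, b) ≡ (48070, -13) mod (ℚ^×)²; places V = {2, 5, 11, 13, 19, 23, ∞}.
(a,b)_11: α=1, u≡1; β=0, v≡9 (mod 11); (1|11)=+1, (9|11)=+1; sign (−1)^0·+1^0·+1^1 = +1.
(a,b)_19: α=1, u≡13; β=0, v≡6 (mod 19); (13|19)=-1, (6|19)=+1; sign (−1)^0·-1^0·+1^1 = +1.
(a,b)_13: α=2, u≡9; β=1, v≡12 (mod 13); (9|13)=+1, (12|13)=+1; sign (−1)^0·+1^1·+1^2 = +1.
(a,b)_23: α=1, u≡22; β=0, v≡10 (mod 23); (22|23)=-1, (10|23)=-1; sign (−1)^0·-1^0·-1^1 = -1.
(a,b)_5: α=1, u≡1; β=0, v≡2 (mod 5); (1|5)=+1, (2|5)=-1; sign (−1)^0·+1^0·-1^1 = -1.
(a,b)_∞: sgn(48070)=+, sgn(-13)=−, so +1.
(a,b)_2: α=1, β=0; u≡3, v≡3 (mod 8); ε(u)ε(v)=1·1, αω(v)=1·1, βω(u)=0·1; sum ≡ 0  ⇒  +1.
|Ram(48070, -13)| = 2, even; anisotropic at {5, 23}.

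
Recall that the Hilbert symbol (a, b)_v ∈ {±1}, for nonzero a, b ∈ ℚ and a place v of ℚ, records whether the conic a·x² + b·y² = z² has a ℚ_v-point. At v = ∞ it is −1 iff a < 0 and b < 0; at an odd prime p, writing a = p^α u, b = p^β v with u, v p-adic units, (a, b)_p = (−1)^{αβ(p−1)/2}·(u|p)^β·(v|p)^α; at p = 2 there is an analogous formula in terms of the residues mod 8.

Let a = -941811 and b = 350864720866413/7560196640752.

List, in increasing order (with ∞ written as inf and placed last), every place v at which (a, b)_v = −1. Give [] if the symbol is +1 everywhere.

[19, 31]

Mod squares: a ≡ -941811, b ≡ 91. Check v ∈ {∞, 2, 3, 7, 13, 17, 19, 29, 31, 41}.
v=31: a=31^1·(≡30), b=31^-2·(≡27) mod 31; (30|31)=-1, (27|31)=-1; (−1)^{1·-2·15}·(-1)^-2·(-1)^1 = -1.
v=41: a=41^1·(≡30), b=41^2·(≡20) mod 41; (30|41)=-1, (20|41)=+1; (−1)^{1·2·20}·(-1)^2·(+1)^1 = +1.
v=∞: -941811 < 0 and 91 > 0  ⇒  (a,b)_∞ = +1.
v=7: a=7^0·(≡4), b=7^-1·(≡6) mod 7; (4|7)=+1, (6|7)=-1; (−1)^{0·-1·3}·(+1)^-1·(-1)^0 = +1.
v=17: a=17^0·(≡6), b=17^-4·(≡3) mod 17; (6|17)=-1, (3|17)=-1; (−1)^{0·-4·8}·(-1)^-4·(-1)^0 = +1.
v=2: v_2(a)=0, v_2(b)=-4; units ≡ 5, 3 (mod 8); ε·ε+αω+βω = 0·1+0·1+-4·1 ≡ 0  ⇒  (a,b)_2 = +1.
v=29: a=29^0·(≡22), b=29^-2·(≡16) mod 29; (22|29)=+1, (16|29)=+1; (−1)^{0·-2·14}·(+1)^-2·(+1)^0 = +1.
v=19: a=19^1·(≡2), b=19^4·(≡13) mod 19; (2|19)=-1, (13|19)=-1; (−1)^{1·4·9}·(-1)^4·(-1)^1 = -1.
v=13: a=13^1·(≡2), b=13^3·(≡5) mod 13; (2|13)=-1, (5|13)=-1; (−1)^{1·3·6}·(-1)^3·(-1)^1 = +1.
v=3: a=3^1·(≡1), b=3^6·(≡1) mod 3; (1|3)=+1, (1|3)=+1; (−1)^{1·6·1}·(+1)^6·(+1)^1 = +1.
|Ram(-941811, 91)| = 2, even; anisotropic at {19, 31}.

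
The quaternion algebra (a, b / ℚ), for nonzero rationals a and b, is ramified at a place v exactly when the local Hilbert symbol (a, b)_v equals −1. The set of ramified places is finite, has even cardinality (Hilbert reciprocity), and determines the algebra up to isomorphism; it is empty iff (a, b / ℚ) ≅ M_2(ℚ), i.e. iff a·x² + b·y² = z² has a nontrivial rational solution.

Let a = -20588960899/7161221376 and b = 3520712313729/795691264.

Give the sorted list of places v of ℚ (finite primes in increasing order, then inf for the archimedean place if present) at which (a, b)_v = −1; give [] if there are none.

Mod squares: a ≡ -230299, b ≡ 12121. Check v ∈ {∞, 2, 3, 13, 17, 19, 23, 31, 41, 43}.
v=3: a=3^-2·(≡2), b=3^2·(≡1) mod 3; (2|3)=-1, (1|3)=+1; (−1)^{-2·2·1}·(-1)^2·(+1)^-2 = +1.
v=2: v_2(a)=-8, v_2(b)=-8; units ≡ 5, 1 (mod 8); ε·ε+αω+βω = 0·0+-8·0+-8·1 ≡ 0  ⇒  (a,b)_2 = +1.
v=∞: -230299 < 0 and 12121 > 0  ⇒  (a,b)_∞ = +1.
v=17: a=17^1·(≡16), b=17^1·(≡9) mod 17; (16|17)=+1, (9|17)=+1; (−1)^{1·1·8}·(+1)^1·(+1)^1 = +1.
v=31: a=31^1·(≡12), b=31^1·(≡8) mod 31; (12|31)=-1, (8|31)=+1; (−1)^{1·1·15}·(-1)^1·(+1)^1 = +1.
v=19: a=19^1·(≡11), b=19^2·(≡2) mod 19; (11|19)=+1, (2|19)=-1; (−1)^{1·2·9}·(+1)^2·(-1)^1 = -1.
v=43: a=43^-2·(≡21), b=43^-2·(≡17) mod 43; (21|43)=+1, (17|43)=+1; (−1)^{-2·-2·21}·(+1)^-2·(+1)^-2 = +1.
v=41: a=41^-2·(≡32), b=41^-2·(≡34) mod 41; (32|41)=+1, (34|41)=-1; (−1)^{-2·-2·20}·(+1)^-2·(-1)^-2 = +1.
v=13: a=13^2·(≡12), b=13^2·(≡5) mod 13; (12|13)=+1, (5|13)=-1; (−1)^{2·2·6}·(+1)^2·(-1)^2 = +1.
v=23: a=23^3·(≡17), b=23^3·(≡11) mod 23; (17|23)=-1, (11|23)=-1; (−1)^{3·3·11}·(-1)^3·(-1)^3 = -1.
|Ram(-230299, 12121)| = 2, even; anisotropic at {19, 23}.

[19, 23]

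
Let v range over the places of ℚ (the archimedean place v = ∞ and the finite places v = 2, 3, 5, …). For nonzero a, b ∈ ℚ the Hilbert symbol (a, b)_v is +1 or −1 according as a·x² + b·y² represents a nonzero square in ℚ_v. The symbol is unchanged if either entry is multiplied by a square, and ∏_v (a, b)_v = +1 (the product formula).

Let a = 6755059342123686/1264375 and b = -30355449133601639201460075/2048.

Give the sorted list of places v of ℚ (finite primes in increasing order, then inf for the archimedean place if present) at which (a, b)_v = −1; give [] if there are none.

Mod squares: a ≡ 24682, b ≡ -195734. Check v ∈ {∞, 2, 3, 5, 7, 11, 17, 31, 41, 43}.
v=7: a=7^-1·(≡5), b=7^3·(≡5) mod 7; (5|7)=-1, (5|7)=-1; (−1)^{-1·3·3}·(-1)^3·(-1)^-1 = -1.
v=17: a=17^-2·(≡13), b=17^0·(≡15) mod 17; (13|17)=+1, (15|17)=+1; (−1)^{-2·0·8}·(+1)^0·(+1)^-2 = +1.
v=3: a=3^4·(≡1), b=3^6·(≡1) mod 3; (1|3)=+1, (1|3)=+1; (−1)^{4·6·1}·(+1)^6·(+1)^4 = +1.
v=41: a=41^3·(≡12), b=41^3·(≡2) mod 41; (12|41)=-1, (2|41)=+1; (−1)^{3·3·20}·(-1)^3·(+1)^3 = -1.
v=2: v_2(a)=1, v_2(b)=-11; units ≡ 5, 5 (mod 8); ε·ε+αω+βω = 0·0+1·1+-11·1 ≡ 0  ⇒  (a,b)_2 = +1.
v=11: a=11^4·(≡3), b=11^3·(≡1) mod 11; (3|11)=+1, (1|11)=+1; (−1)^{4·3·5}·(+1)^3·(+1)^4 = +1.
v=∞: 24682 > 0 and -195734 < 0  ⇒  (a,b)_∞ = +1.
v=31: a=31^2·(≡21), b=31^5·(≡1) mod 31; (21|31)=-1, (1|31)=+1; (−1)^{2·5·15}·(-1)^5·(+1)^2 = -1.
v=43: a=43^1·(≡15), b=43^2·(≡20) mod 43; (15|43)=+1, (20|43)=-1; (−1)^{1·2·21}·(+1)^2·(-1)^1 = -1.
v=5: a=5^-4·(≡2), b=5^2·(≡4) mod 5; (2|5)=-1, (4|5)=+1; (−1)^{-4·2·2}·(-1)^2·(+1)^-4 = +1.
|Ram(24682, -195734)| = 4, even; anisotropic at {7, 31, 41, 43}.

[7, 31, 41, 43]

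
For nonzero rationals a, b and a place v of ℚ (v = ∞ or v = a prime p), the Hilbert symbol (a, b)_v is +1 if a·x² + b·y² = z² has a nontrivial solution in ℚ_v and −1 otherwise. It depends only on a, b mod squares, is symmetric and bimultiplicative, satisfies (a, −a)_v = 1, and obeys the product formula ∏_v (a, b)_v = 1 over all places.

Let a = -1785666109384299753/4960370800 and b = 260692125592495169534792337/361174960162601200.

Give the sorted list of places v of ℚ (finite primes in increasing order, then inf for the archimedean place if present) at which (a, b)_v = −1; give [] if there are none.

[7, 19]

(a, b) ≡ (-152551, 6254591) mod (ℚ^×)²; places V = {2, 3, 5, 7, 11, 13, 17, 19, 23, 31, 37, 41, 53, ∞}.
(a,b)_3: α=6, u≡2; β=8, v≡2 (mod 3); (2|3)=-1, (2|3)=-1; sign (−1)^0·-1^8·-1^6 = +1.
(a,b)_53: α=0, u≡38; β=-2, v≡30 (mod 53); (38|53)=+1, (30|53)=-1; sign (−1)^0·+1^-2·-1^0 = +1.
(a,b)_13: α=2, u≡9; β=2, v≡7 (mod 13); (9|13)=+1, (7|13)=-1; sign (−1)^0·+1^2·-1^2 = +1.
(a,b)_19: α=1, u≡10; β=1, v≡15 (mod 19); (10|19)=-1, (15|19)=-1; sign (−1)^1·-1^1·-1^1 = -1.
(a,b)_11: α=-6, u≡10; β=-6, v≡10 (mod 11); (10|11)=-1, (10|11)=-1; sign (−1)^0·-1^-6·-1^-6 = +1.
(a,b)_∞: sgn(-152551)=−, sgn(6254591)=+, so +1.
(a,b)_37: α=3, u≡7; β=5, v≡9 (mod 37); (7|37)=+1, (9|37)=+1; sign (−1)^0·+1^5·+1^3 = +1.
(a,b)_2: α=-4, β=-4; u≡1, v≡7 (mod 8); ε(u)ε(v)=0·1, αω(v)=-4·0, βω(u)=-4·0; sum ≡ 0  ⇒  +1.
(a,b)_23: α=0, u≡12; β=-2, v≡22 (mod 23); (12|23)=+1, (22|23)=-1; sign (−1)^0·+1^-2·-1^0 = +1.
(a,b)_7: α=-1, u≡5; β=-3, v≡3 (mod 7); (5|7)=-1, (3|7)=-1; sign (−1)^1·-1^-3·-1^-1 = -1.
(a,b)_31: α=1, u≡8; β=1, v≡11 (mod 31); (8|31)=+1, (11|31)=-1; sign (−1)^1·+1^1·-1^1 = +1.
(a,b)_17: α=2, u≡6; β=4, v≡15 (mod 17); (6|17)=-1, (15|17)=+1; sign (−1)^0·-1^4·+1^2 = +1.
(a,b)_41: α=2, u≡39; β=3, v≡5 (mod 41); (39|41)=+1, (5|41)=+1; sign (−1)^0·+1^3·+1^2 = +1.
(a,b)_5: α=-2, u≡1; β=-2, v≡4 (mod 5); (1|5)=+1, (4|5)=+1; sign (−1)^0·+1^-2·+1^-2 = +1.
|Ram(-152551, 6254591)| = 2, even; anisotropic at {7, 19}.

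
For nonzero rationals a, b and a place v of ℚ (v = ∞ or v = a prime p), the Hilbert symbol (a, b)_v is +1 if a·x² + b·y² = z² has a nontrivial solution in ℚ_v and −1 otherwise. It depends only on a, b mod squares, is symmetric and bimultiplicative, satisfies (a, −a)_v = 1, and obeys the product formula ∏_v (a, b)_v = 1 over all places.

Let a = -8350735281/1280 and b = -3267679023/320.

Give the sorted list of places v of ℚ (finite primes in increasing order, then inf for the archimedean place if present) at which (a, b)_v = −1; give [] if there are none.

[5, 7, 23, inf]

Mod squares: a ≡ -3045, b ≡ -70035. Check v ∈ {∞, 2, 3, 5, 7, 23, 29}.
v=∞: -3045 < 0 and -70035 < 0  ⇒  (a,b)_∞ = -1.
v=7: a=7^3·(≡6), b=7^3·(≡3) mod 7; (6|7)=-1, (3|7)=-1; (−1)^{3·3·3}·(-1)^3·(-1)^3 = -1.
v=5: a=5^-1·(≡4), b=5^-1·(≡3) mod 5; (4|5)=+1, (3|5)=-1; (−1)^{-1·-1·2}·(+1)^-1·(-1)^-1 = -1.
v=2: v_2(a)=-8, v_2(b)=-6; units ≡ 3, 5 (mod 8); ε·ε+αω+βω = 1·0+-8·1+-6·1 ≡ 0  ⇒  (a,b)_2 = +1.
v=3: a=3^1·(≡2), b=3^3·(≡1) mod 3; (2|3)=-1, (1|3)=+1; (−1)^{1·3·1}·(-1)^3·(+1)^1 = +1.
v=23: a=23^4·(≡7), b=23^3·(≡22) mod 23; (7|23)=-1, (22|23)=-1; (−1)^{4·3·11}·(-1)^3·(-1)^4 = -1.
v=29: a=29^1·(≡17), b=29^1·(≡14) mod 29; (17|29)=-1, (14|29)=-1; (−1)^{1·1·14}·(-1)^1·(-1)^1 = +1.
Ram(-3045, -70035) = {5, 7, 23, ∞}; no ℚ_5-point on the conic.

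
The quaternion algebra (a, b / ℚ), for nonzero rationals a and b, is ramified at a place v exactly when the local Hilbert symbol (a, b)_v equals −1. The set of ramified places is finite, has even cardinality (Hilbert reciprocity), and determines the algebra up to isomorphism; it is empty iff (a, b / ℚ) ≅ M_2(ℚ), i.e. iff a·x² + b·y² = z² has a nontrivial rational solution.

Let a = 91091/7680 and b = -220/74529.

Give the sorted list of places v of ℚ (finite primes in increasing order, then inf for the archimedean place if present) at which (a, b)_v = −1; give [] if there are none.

[3, 11]

(a, b) ≡ (330, -55) mod (ℚ^×)²; places V = {2, 3, 5, 7, 11, 13, ∞}.
(a,b)_3: α=-1, u≡2; β=-2, v≡2 (mod 3); (2|3)=-1, (2|3)=-1; sign (−1)^0·-1^-2·-1^-1 = -1.
(a,b)_5: α=-1, u≡1; β=1, v≡4 (mod 5); (1|5)=+1, (4|5)=+1; sign (−1)^0·+1^1·+1^-1 = +1.
(a,b)_7: α=2, u≡4; β=-2, v≡2 (mod 7); (4|7)=+1, (2|7)=+1; sign (−1)^0·+1^-2·+1^2 = +1.
(a,b)_2: α=-9, β=2; u≡5, v≡1 (mod 8); ε(u)ε(v)=0·0, αω(v)=-9·0, βω(u)=2·1; sum ≡ 0  ⇒  +1.
(a,b)_∞: sgn(330)=+, sgn(-55)=−, so +1.
(a,b)_11: α=1, u≡10; β=1, v≡6 (mod 11); (10|11)=-1, (6|11)=-1; sign (−1)^1·-1^1·-1^1 = -1.
(a,b)_13: α=2, u≡11; β=-2, v≡12 (mod 13); (11|13)=-1, (12|13)=+1; sign (−1)^0·-1^-2·+1^2 = +1.
Ram(330, -55) = {3, 11}; no ℚ_3-point on the conic.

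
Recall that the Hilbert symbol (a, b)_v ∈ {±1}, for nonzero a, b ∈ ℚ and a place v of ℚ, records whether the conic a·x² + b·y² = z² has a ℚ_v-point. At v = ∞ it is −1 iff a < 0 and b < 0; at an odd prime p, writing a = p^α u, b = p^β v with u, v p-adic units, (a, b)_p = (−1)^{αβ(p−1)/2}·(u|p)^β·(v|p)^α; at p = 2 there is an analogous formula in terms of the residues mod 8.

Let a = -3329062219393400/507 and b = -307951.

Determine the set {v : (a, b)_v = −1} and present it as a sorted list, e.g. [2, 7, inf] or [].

[3, 23, 31, 37, 41, inf]

Mod squares: a ≡ -32132058, b ≡ -307951. Check v ∈ {∞, 2, 3, 5, 7, 13, 23, 29, 31, 37, 41, 43}.
v=3: a=3^-1·(≡1), b=3^0·(≡2) mod 3; (1|3)=+1, (2|3)=-1; (−1)^{-1·0·1}·(+1)^0·(-1)^-1 = -1.
v=13: a=13^-2·(≡10), b=13^0·(≡6) mod 13; (10|13)=+1, (6|13)=-1; (−1)^{-2·0·6}·(+1)^0·(-1)^-2 = +1.
v=2: v_2(a)=3, v_2(b)=0; units ≡ 3, 1 (mod 8); ε·ε+αω+βω = 1·0+3·0+0·1 ≡ 0  ⇒  (a,b)_2 = +1.
v=41: a=41^2·(≡34), b=41^1·(≡33) mod 41; (34|41)=-1, (33|41)=+1; (−1)^{2·1·20}·(-1)^1·(+1)^2 = -1.
v=37: a=37^1·(≡25), b=37^1·(≡2) mod 37; (25|37)=+1, (2|37)=-1; (−1)^{1·1·18}·(+1)^1·(-1)^1 = -1.
v=31: a=31^1·(≡12), b=31^0·(≡3) mod 31; (12|31)=-1, (3|31)=-1; (−1)^{1·0·15}·(-1)^0·(-1)^1 = -1.
v=29: a=29^1·(≡7), b=29^1·(≡24) mod 29; (7|29)=+1, (24|29)=+1; (−1)^{1·1·14}·(+1)^1·(+1)^1 = +1.
v=43: a=43^2·(≡40), b=43^0·(≡15) mod 43; (40|43)=+1, (15|43)=+1; (−1)^{2·0·21}·(+1)^0·(+1)^2 = +1.
v=23: a=23^1·(≡17), b=23^0·(≡19) mod 23; (17|23)=-1, (19|23)=-1; (−1)^{1·0·11}·(-1)^0·(-1)^1 = -1.
v=5: a=5^2·(≡2), b=5^0·(≡4) mod 5; (2|5)=-1, (4|5)=+1; (−1)^{2·0·2}·(-1)^0·(+1)^2 = +1.
v=7: a=7^1·(≡5), b=7^1·(≡2) mod 7; (5|7)=-1, (2|7)=+1; (−1)^{1·1·3}·(-1)^1·(+1)^1 = +1.
v=∞: -32132058 < 0 and -307951 < 0  ⇒  (a,b)_∞ = -1.
Ram(-32132058, -307951) = {3, 23, 31, 37, 41, ∞}; no ℚ_3-point on the conic.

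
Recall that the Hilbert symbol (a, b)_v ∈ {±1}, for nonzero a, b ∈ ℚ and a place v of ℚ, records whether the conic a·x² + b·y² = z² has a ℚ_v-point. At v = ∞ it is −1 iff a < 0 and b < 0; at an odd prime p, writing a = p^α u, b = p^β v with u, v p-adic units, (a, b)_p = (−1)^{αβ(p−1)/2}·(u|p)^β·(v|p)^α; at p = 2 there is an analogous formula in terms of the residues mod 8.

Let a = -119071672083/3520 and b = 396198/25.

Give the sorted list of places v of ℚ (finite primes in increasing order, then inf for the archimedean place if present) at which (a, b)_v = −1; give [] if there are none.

[5, 7]

(a, b) ≡ (-11165, 44022) mod (ℚ^×)²; places V = {2, 3, 5, 7, 11, 13, 23, 29, ∞}.
(a,b)_∞: sgn(-11165)=−, sgn(44022)=+, so +1.
(a,b)_13: α=2, u≡8; β=0, v≡3 (mod 13); (8|13)=-1, (3|13)=+1; sign (−1)^0·-1^0·+1^2 = +1.
(a,b)_11: α=-1, u≡10; β=1, v≡5 (mod 11); (10|11)=-1, (5|11)=+1; sign (−1)^1·-1^1·+1^-1 = +1.
(a,b)_29: α=1, u≡3; β=1, v≡21 (mod 29); (3|29)=-1, (21|29)=-1; sign (−1)^0·-1^1·-1^1 = +1.
(a,b)_7: α=1, u≡1; β=0, v≡3 (mod 7); (1|7)=+1, (3|7)=-1; sign (−1)^0·+1^0·-1^1 = -1.
(a,b)_2: α=-6, β=1; u≡3, v≡3 (mod 8); ε(u)ε(v)=1·1, αω(v)=-6·1, βω(u)=1·1; sum ≡ 0  ⇒  +1.
(a,b)_5: α=-1, u≡3; β=-2, v≡3 (mod 5); (3|5)=-1, (3|5)=-1; sign (−1)^0·-1^-2·-1^-1 = -1.
(a,b)_3: α=8, u≡1; β=3, v≡1 (mod 3); (1|3)=+1, (1|3)=+1; sign (−1)^0·+1^3·+1^8 = +1.
(a,b)_23: α=2, u≡8; β=1, v≡11 (mod 23); (8|23)=+1, (11|23)=-1; sign (−1)^0·+1^1·-1^2 = +1.
|Ram(-11165, 44022)| = 2, even; anisotropic at {5, 7}.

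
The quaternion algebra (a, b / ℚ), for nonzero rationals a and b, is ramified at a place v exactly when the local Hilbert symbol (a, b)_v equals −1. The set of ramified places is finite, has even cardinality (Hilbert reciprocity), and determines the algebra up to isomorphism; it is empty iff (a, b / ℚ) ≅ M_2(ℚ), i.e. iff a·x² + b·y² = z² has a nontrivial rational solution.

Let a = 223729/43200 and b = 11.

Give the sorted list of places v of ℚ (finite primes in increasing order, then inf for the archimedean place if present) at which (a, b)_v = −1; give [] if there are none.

[2, 3]

Mod squares: a ≡ 3, b ≡ 11. Check v ∈ {∞, 2, 3, 5, 11, 43}.
v=5: a=5^-2·(≡3), b=5^0·(≡1) mod 5; (3|5)=-1, (1|5)=+1; (−1)^{-2·0·2}·(-1)^0·(+1)^-2 = +1.
v=∞: 3 > 0 and 11 > 0  ⇒  (a,b)_∞ = +1.
v=43: a=43^2·(≡12), b=43^0·(≡11) mod 43; (12|43)=-1, (11|43)=+1; (−1)^{2·0·21}·(-1)^0·(+1)^2 = +1.
v=3: a=3^-3·(≡1), b=3^0·(≡2) mod 3; (1|3)=+1, (2|3)=-1; (−1)^{-3·0·1}·(+1)^0·(-1)^-3 = -1.
v=2: v_2(a)=-6, v_2(b)=0; units ≡ 3, 3 (mod 8); ε·ε+αω+βω = 1·1+-6·1+0·1 ≡ 1  ⇒  (a,b)_2 = -1.
v=11: a=11^2·(≡4), b=11^1·(≡1) mod 11; (4|11)=+1, (1|11)=+1; (−1)^{2·1·5}·(+1)^1·(+1)^2 = +1.
Ram(3, 11) = {2, 3}; no ℚ_2-point on the conic.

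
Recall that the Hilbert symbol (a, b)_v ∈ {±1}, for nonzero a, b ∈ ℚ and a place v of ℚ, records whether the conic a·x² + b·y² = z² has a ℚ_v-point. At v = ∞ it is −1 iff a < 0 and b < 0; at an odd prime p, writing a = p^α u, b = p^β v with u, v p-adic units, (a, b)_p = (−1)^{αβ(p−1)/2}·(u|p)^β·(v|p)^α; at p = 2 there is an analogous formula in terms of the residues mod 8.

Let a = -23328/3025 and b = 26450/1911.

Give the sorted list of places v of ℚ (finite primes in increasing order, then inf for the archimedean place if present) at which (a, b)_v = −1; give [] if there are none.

[2, 13]

Mod squares: a ≡ -2, b ≡ 78. Check v ∈ {∞, 2, 3, 5, 7, 11, 13, 23}.
v=11: a=11^-2·(≡1), b=11^0·(≡9) mod 11; (1|11)=+1, (9|11)=+1; (−1)^{-2·0·5}·(+1)^0·(+1)^-2 = +1.
v=5: a=5^-2·(≡2), b=5^2·(≡3) mod 5; (2|5)=-1, (3|5)=-1; (−1)^{-2·2·2}·(-1)^2·(-1)^-2 = +1.
v=13: a=13^0·(≡8), b=13^-1·(≡2) mod 13; (8|13)=-1, (2|13)=-1; (−1)^{0·-1·6}·(-1)^-1·(-1)^0 = -1.
v=3: a=3^6·(≡1), b=3^-1·(≡2) mod 3; (1|3)=+1, (2|3)=-1; (−1)^{6·-1·1}·(+1)^-1·(-1)^6 = +1.
v=∞: -2 < 0 and 78 > 0  ⇒  (a,b)_∞ = +1.
v=23: a=23^0·(≡11), b=23^2·(≡2) mod 23; (11|23)=-1, (2|23)=+1; (−1)^{0·2·11}·(-1)^2·(+1)^0 = +1.
v=2: v_2(a)=5, v_2(b)=1; units ≡ 7, 7 (mod 8); ε·ε+αω+βω = 1·1+5·0+1·0 ≡ 1  ⇒  (a,b)_2 = -1.
v=7: a=7^0·(≡3), b=7^-2·(≡1) mod 7; (3|7)=-1, (1|7)=+1; (−1)^{0·-2·3}·(-1)^-2·(+1)^0 = +1.
Ram(-2, 78) = {2, 13}; no ℚ_2-point on the conic.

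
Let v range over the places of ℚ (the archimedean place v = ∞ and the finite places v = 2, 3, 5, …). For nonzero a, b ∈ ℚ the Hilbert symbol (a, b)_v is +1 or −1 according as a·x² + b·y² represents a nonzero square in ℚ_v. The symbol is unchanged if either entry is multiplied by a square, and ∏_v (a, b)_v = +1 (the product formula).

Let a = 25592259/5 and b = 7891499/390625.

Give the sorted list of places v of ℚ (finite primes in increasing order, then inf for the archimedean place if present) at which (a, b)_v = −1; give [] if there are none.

[2, 3, 11, 17]

Mod squares: a ≡ 53295, b ≡ 11. Check v ∈ {∞, 2, 3, 5, 7, 11, 17, 19}.
v=17: a=17^1·(≡12), b=17^0·(≡3) mod 17; (12|17)=-1, (3|17)=-1; (−1)^{1·0·8}·(-1)^0·(-1)^1 = -1.
v=3: a=3^1·(≡2), b=3^0·(≡2) mod 3; (2|3)=-1, (2|3)=-1; (−1)^{1·0·1}·(-1)^0·(-1)^1 = -1.
v=11: a=11^1·(≡5), b=11^5·(≡4) mod 11; (5|11)=+1, (4|11)=+1; (−1)^{1·5·5}·(+1)^5·(+1)^1 = -1.
v=2: v_2(a)=0, v_2(b)=0; units ≡ 7, 3 (mod 8); ε·ε+αω+βω = 1·1+0·1+0·0 ≡ 1  ⇒  (a,b)_2 = -1.
v=19: a=19^1·(≡14), b=19^0·(≡5) mod 19; (14|19)=-1, (5|19)=+1; (−1)^{1·0·9}·(-1)^0·(+1)^1 = +1.
v=∞: 53295 > 0 and 11 > 0  ⇒  (a,b)_∞ = +1.
v=5: a=5^-1·(≡4), b=5^-8·(≡4) mod 5; (4|5)=+1, (4|5)=+1; (−1)^{-1·-8·2}·(+1)^-8·(+1)^-1 = +1.
v=7: a=7^4·(≡1), b=7^2·(≡4) mod 7; (1|7)=+1, (4|7)=+1; (−1)^{4·2·3}·(+1)^2·(+1)^4 = +1.
(53295, 11 / ℚ) ramifies at {2, 3, 11, 17}: a division algebra.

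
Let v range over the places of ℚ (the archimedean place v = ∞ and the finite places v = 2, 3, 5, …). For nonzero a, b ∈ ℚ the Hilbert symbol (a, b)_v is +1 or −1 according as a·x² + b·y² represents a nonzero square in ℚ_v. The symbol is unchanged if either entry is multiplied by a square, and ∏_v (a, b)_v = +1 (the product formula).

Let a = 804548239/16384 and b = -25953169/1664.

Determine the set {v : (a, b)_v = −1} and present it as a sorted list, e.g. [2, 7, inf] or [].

[2, 17, 31, 37]

Mod squares: a ≡ 6919, b ≡ -5576714. Check v ∈ {∞, 2, 11, 13, 17, 31, 37}.
v=2: v_2(a)=-14, v_2(b)=-7; units ≡ 7, 3 (mod 8); ε·ε+αω+βω = 1·1+-14·1+-7·0 ≡ 1  ⇒  (a,b)_2 = -1.
v=37: a=37^1·(≡24), b=37^1·(≡28) mod 37; (24|37)=-1, (28|37)=+1; (−1)^{1·1·18}·(-1)^1·(+1)^1 = -1.
v=17: a=17^1·(≡13), b=17^1·(≡3) mod 17; (13|17)=+1, (3|17)=-1; (−1)^{1·1·8}·(+1)^1·(-1)^1 = -1.
v=11: a=11^3·(≡6), b=11^3·(≡5) mod 11; (6|11)=-1, (5|11)=+1; (−1)^{3·3·5}·(-1)^3·(+1)^3 = +1.
v=31: a=31^2·(≡26), b=31^1·(≡23) mod 31; (26|31)=-1, (23|31)=-1; (−1)^{2·1·15}·(-1)^1·(-1)^2 = -1.
v=13: a=13^0·(≡10), b=13^-1·(≡4) mod 13; (10|13)=+1, (4|13)=+1; (−1)^{0·-1·6}·(+1)^-1·(+1)^0 = +1.
v=∞: 6919 > 0 and -5576714 < 0  ⇒  (a,b)_∞ = +1.
Ram(6919, -5576714) = {2, 17, 31, 37}; no ℚ_2-point on the conic.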